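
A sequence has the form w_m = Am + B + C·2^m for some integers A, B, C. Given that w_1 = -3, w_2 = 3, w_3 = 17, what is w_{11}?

Write the equations: A + B + 2C = -3; 2A + B + 4C = 3; 3A + B + 8C = 17.
Subtracting the first from the second: A + 2C = 6.
Subtracting the second from the third: A + 4C = 14.
Solving: C = 4, A = -2, then B = -9.
Therefore w_{11} = -22 + (-9) + 4·2048 = 8161.

8161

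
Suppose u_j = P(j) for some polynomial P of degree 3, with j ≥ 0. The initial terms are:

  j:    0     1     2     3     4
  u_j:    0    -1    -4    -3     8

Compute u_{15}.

1st diffs: -1, -3, 1, 11.
2nd diffs: -2, 4, 10.
3rd diffs: 6, 6 (constant).
So u_j = j^3 - 4j^2 + 2j.
Evaluating at j = 15 gives u_{15} = 2505.

2505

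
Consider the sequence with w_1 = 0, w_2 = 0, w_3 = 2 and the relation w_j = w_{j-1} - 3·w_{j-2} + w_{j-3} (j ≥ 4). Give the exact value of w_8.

26

Step forward from the initial values:
w_4 = 2;  w_5 = -4;  w_6 = -8;  w_7 = 6;  w_8 = 26.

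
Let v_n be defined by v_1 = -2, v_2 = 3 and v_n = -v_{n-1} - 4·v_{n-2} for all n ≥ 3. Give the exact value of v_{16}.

Applying the relation repeatedly:
v_3 = 5;  v_4 = -17;  v_5 = -3;  …;  v_{13} = 8605;  v_{14} = -10713;  v_{15} = -23707;  v_{16} = 66559.

66559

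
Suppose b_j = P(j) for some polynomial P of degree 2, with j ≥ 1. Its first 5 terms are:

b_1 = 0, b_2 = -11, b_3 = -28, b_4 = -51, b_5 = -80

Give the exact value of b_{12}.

1st diffs: -11, -17, -23, -29.
2nd diffs: -6, -6, -6 (constant).
Newton forward-difference form: b_j = (-11)·C(j-1,1) + (-6)·C(j-1,2).
At j = 12: j-1 = 11, so b_{12} = -121 - 330 = -451.

-451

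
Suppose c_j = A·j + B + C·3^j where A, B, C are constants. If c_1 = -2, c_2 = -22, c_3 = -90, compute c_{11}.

-708538

Plug in j = 1, 2, 3: A + B + 3C = -2; 2A + B + 9C = -22; 3A + B + 27C = -90.
Subtracting the first from the second: A + 6C = -20.
Subtracting the second from the third: A + 18C = -68.
Solving: C = -4, A = 4, then B = 6.
Therefore c_{11} = 44 + 6 + (-4)·177147 = -708538.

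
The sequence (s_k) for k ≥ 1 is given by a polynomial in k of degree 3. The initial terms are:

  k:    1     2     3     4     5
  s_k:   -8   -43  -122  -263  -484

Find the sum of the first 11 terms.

-15213

1st diffs: -35, -79, -141, -221.
2nd diffs: -44, -62, -80.
3rd diffs: -18, -18 (constant).
So s_k = -3k^3 - 4k^2 - 2k + 1.
Continuing: …, -803, -1238, -1807, -2528, …, s_{11} = -4498.
Summing k = 1..11 (11 terms) gives -15213.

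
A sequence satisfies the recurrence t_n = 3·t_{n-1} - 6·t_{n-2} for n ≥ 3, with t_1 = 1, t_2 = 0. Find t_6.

54

Iterate the recurrence:
t_3 = -6, t_4 = -18, t_5 = -18, t_6 = 54.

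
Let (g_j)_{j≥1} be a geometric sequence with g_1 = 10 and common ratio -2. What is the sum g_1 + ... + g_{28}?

g_j = 10·(-2)^(j-1).
S = 10·((-2)^28 - 1)/(-2 - 1) = 10·(268435456 - 1)/(-3) = -894784850.

-894784850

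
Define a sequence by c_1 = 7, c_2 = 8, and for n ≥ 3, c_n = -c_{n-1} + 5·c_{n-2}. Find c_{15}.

1747347

Step forward from the initial values:
c_3 = 27  c_4 = 13  c_5 = 122  …  c_{12} = -75717  c_{13} = 228127  c_{14} = -606712  c_{15} = 1747347.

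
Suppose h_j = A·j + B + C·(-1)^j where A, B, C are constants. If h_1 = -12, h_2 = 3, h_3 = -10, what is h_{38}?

At j = 1, 2, 3: A + B - C = -12; 2A + B + C = 3; 3A + B - C = -10.
Subtracting the first from the second: A + 2C = 15.
Subtracting the second from the third: A - 2C = -13.
Solving: C = 7, A = 1, then B = -6.
Therefore h_{38} = 38 + (-6) + 7·1 = 39.

39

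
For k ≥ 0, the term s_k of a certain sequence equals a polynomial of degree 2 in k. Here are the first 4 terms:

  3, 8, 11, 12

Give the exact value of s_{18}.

-213

1st diffs: 5, 3, 1.
2nd diffs: -2, -2 (constant).
Newton forward-difference form: s_k = 3 + 5·C(k,1) + (-2)·C(k,2).
At k = 18: k = 18, so s_{18} = 3 + 90 - 306 = -213.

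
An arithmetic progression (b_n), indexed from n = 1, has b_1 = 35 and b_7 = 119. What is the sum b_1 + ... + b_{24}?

Common difference d = (119 - 35) / (7 - 1) = 14.
b_n = 35 + (n - 1)·14.
b_{24} = 357; S = 24·(35 + 357)/2 = 4704.

4704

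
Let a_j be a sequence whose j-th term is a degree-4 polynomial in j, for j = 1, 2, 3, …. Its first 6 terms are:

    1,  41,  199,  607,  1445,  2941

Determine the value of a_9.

1st diffs: 40, 158, 408, 838, 1496.
2nd diffs: 118, 250, 430, 658.
3rd diffs: 132, 180, 228.
4th diffs: 48, 48 (constant).
Newton forward-difference form: a_j = 1 + 40·C(j-1,1) + 118·C(j-1,2) + 132·C(j-1,3) + 48·C(j-1,4).
At j = 9: j-1 = 8, so a_9 = 1 + 320 + 3304 + 7392 + 3360 = 14377.

14377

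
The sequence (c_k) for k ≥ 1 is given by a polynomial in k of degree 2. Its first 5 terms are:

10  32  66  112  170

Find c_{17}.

1st diffs: 22, 34, 46, 58.
2nd diffs: 12, 12, 12 (constant).
Newton forward-difference form: c_k = 10 + 22·C(k-1,1) + 12·C(k-1,2).
At k = 17: k-1 = 16, so c_{17} = 10 + 352 + 1440 = 1802.

1802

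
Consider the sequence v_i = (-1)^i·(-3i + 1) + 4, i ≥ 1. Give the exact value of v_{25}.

(-1)^25 = -1; -3i + 1 at i=25 is -74; so v_{25} = 78.

78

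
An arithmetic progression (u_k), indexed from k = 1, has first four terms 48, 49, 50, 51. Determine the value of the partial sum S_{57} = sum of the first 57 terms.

Common difference d = 1.
u_k = 48 + (k - 1)·1.
u_{57} = 104; S = 57·(48 + 104)/2 = 4332.

4332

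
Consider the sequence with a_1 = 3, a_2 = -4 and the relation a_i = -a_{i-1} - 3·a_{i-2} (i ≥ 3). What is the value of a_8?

92

Step forward from the initial values:
a_3 = -5  a_4 = 17  a_5 = -2  a_6 = -49  a_7 = 55  a_8 = 92.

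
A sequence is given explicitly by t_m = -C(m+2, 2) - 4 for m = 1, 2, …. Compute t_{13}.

C(15, 2) = 105, so t_{13} = -109.

-109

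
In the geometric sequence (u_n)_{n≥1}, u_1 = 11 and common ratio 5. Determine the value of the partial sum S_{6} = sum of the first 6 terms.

42966

u_n = 11·5^(n-1).
S = 11·(5^6 - 1)/(5 - 1) = 11·(15625 - 1)/(4) = 42966.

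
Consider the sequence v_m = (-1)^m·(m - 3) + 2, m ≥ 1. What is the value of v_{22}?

21

(-1)^22 = 1; m - 3 at m=22 is 19; so v_{22} = 21.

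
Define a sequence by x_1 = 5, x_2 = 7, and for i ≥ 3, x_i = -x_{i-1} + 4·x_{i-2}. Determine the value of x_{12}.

-5457

Applying the relation repeatedly:
x_3 = 13  x_4 = 15  x_5 = 37  x_6 = 23  x_7 = 125  x_8 = -33  x_9 = 533  x_{10} = -665  x_{11} = 2797  x_{12} = -5457.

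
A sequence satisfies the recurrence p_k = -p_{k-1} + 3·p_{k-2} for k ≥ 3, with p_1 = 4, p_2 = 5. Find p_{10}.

-64

Applying the relation repeatedly:
p_3 = 7; p_4 = 8; p_5 = 13; p_6 = 11; p_7 = 28; p_8 = 5; p_9 = 79; p_{10} = -64.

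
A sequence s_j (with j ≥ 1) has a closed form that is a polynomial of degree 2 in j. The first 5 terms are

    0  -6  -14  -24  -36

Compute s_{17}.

-336

1st diffs: -6, -8, -10, -12.
2nd diffs: -2, -2, -2 (constant).
Newton forward-difference form: s_j = (-6)·C(j-1,1) + (-2)·C(j-1,2).
At j = 17: j-1 = 16, so s_{17} = -96 - 240 = -336.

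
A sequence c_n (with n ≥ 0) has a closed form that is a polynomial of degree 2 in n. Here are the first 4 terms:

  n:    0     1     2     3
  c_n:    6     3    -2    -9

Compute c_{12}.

1st diffs: -3, -5, -7.
2nd diffs: -2, -2 (constant).
So c_n = -n^2 - 2n + 6.
Evaluating at n = 12 gives c_{12} = -162.

-162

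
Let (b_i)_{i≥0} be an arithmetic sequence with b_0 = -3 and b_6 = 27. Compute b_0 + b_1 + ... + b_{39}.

3780

Common difference d = (27 - (-3)) / (6 - 0) = 5.
b_i = -3 + (i - 0)·5.
b_{39} = 192; S = 40·(-3 + 192)/2 = 3780.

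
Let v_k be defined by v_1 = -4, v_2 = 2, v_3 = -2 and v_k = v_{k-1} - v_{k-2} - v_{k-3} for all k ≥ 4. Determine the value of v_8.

0

v_4 = 0; v_5 = 0; v_6 = 2; v_7 = 2; v_8 = 0.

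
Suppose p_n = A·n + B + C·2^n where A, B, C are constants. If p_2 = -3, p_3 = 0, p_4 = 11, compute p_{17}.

262058

The three given values yield: 2A + B + 4C = -3; 3A + B + 8C = 0; 4A + B + 16C = 11.
Subtracting the first from the second: A + 4C = 3.
Subtracting the second from the third: A + 8C = 11.
Solving: C = 2, A = -5, then B = -1.
So p_n = -5·n + (-1) + 2·2^n; at n=17 this is 262058.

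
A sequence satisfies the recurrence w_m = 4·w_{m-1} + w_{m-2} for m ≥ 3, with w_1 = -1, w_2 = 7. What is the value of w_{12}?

Compute successive terms:
w_3 = 27;  w_4 = 115;  w_5 = 487;  w_6 = 2063;  w_7 = 8739;  w_8 = 37019;  w_9 = 156815;  w_{10} = 664279;  w_{11} = 2813931;  w_{12} = 11920003.

11920003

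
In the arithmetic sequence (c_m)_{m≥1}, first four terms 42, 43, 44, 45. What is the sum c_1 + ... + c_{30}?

1695

Common difference d = 1.
c_m = 42 + (m - 1)·1.
c_{30} = 71; S = 30·(42 + 71)/2 = 1695.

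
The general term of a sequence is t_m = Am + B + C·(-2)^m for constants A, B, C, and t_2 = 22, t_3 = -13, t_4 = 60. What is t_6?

206

At m = 2, 3, 4: 2A + B + 4C = 22; 3A + B - 8C = -13; 4A + B + 16C = 60.
Subtracting the first from the second: A - 12C = -35.
Subtracting the second from the third: A + 24C = 73.
Solving: C = 3, A = 1, then B = 8.
Hence t_6 = 1·6 + 8 + 3·64 = 206.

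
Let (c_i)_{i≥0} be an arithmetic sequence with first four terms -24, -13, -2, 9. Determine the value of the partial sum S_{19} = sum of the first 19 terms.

1425

Common difference d = 11.
c_i = -24 + (i - 0)·11.
c_{18} = 174; S = 19·(-24 + 174)/2 = 1425.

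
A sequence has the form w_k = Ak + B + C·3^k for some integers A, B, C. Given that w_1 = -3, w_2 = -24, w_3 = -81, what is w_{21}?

-31381059663

Write the equations: A + B + 3C = -3; 2A + B + 9C = -24; 3A + B + 27C = -81.
Subtracting the first from the second: A + 6C = -21.
Subtracting the second from the third: A + 18C = -57.
Solving: C = -3, A = -3, then B = 9.
So w_k = -3·k + 9 + (-3)·3^k; at k=21 this is -31381059663.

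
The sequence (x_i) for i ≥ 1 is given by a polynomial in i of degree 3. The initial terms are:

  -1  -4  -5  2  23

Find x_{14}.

1832

1st diffs: -3, -1, 7, 21.
2nd diffs: 2, 8, 14.
3rd diffs: 6, 6 (constant).
So x_i = i^3 - 5i^2 + 5i - 2.
Evaluating at i = 14 gives x_{14} = 1832.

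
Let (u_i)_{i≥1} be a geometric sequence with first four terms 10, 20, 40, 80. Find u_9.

2560

Common ratio r = 2.
u_i = 10·2^(i-1).
u_9 = 10·2^8 = 2560.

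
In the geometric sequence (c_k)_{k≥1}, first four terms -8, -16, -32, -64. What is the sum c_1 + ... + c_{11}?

Common ratio r = 2.
c_k = (-8)·2^(k-1).
S = (-8)·(2^11 - 1)/(2 - 1) = (-8)·(2048 - 1)/(1) = -16376.

-16376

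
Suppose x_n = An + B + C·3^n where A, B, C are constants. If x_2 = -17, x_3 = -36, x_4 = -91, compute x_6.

-741

The three given values yield: 2A + B + 9C = -17; 3A + B + 27C = -36; 4A + B + 81C = -91.
Subtracting the first from the second: A + 18C = -19.
Subtracting the second from the third: A + 54C = -55.
Solving: C = -1, A = -1, then B = -6.
So x_n = -1·n + (-6) + (-1)·3^n; at n=6 this is -741.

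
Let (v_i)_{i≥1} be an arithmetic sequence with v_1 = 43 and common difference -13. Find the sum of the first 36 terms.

v_i = 43 + (i - 1)·(-13).
v_{36} = -412; S = 36·(43 + (-412))/2 = -6642.

-6642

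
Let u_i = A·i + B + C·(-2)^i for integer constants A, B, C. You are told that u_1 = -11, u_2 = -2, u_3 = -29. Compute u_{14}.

32722

Write the equations: A + B - 2C = -11; 2A + B + 4C = -2; 3A + B - 8C = -29.
Subtracting the first from the second: A + 6C = 9.
Subtracting the second from the third: A - 12C = -27.
Solving: C = 2, A = -3, then B = -4.
So u_i = -3·i + (-4) + 2·(-2)^i; at i=14 this is 32722.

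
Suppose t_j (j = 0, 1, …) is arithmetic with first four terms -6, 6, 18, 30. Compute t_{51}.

606

Common difference d = 12.
t_j = -6 + (j - 0)·12.
t_{51} = -6 + 51·12 = 606.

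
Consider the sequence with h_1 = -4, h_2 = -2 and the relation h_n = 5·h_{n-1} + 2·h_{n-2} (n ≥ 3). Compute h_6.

Step forward from the initial values:
h_3 = -18; h_4 = -94; h_5 = -506; h_6 = -2718.

-2718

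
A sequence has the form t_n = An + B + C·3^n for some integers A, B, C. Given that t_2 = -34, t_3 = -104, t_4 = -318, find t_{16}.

-172186854

The three given values yield: 2A + B + 9C = -34; 3A + B + 27C = -104; 4A + B + 81C = -318.
Subtracting the first from the second: A + 18C = -70.
Subtracting the second from the third: A + 54C = -214.
Solving: C = -4, A = 2, then B = -2.
So t_n = 2·n + (-2) + (-4)·3^n; at n=16 this is -172186854.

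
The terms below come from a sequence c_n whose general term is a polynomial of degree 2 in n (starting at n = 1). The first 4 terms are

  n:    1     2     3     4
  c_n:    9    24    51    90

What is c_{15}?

1st diffs: 15, 27, 39.
2nd diffs: 12, 12 (constant).
Newton forward-difference form: c_n = 9 + 15·C(n-1,1) + 12·C(n-1,2).
At n = 15: n-1 = 14, so c_{15} = 9 + 210 + 1092 = 1311.

1311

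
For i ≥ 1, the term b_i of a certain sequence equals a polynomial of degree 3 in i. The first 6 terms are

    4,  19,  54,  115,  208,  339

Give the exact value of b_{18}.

1st diffs: 15, 35, 61, 93, 131.
2nd diffs: 20, 26, 32, 38.
3rd diffs: 6, 6, 6 (constant).
So b_i = i^3 + 4i^2 - 4i + 3.
Evaluating at i = 18 gives b_{18} = 7059.

7059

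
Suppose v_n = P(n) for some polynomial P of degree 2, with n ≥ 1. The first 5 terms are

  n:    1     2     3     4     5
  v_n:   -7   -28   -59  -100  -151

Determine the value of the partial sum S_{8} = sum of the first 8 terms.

-1204

1st diffs: -21, -31, -41, -51.
2nd diffs: -10, -10, -10 (constant).
Newton forward-difference form: v_n = -7 + (-21)·C(n-1,1) + (-10)·C(n-1,2).
Continuing: -212, -283, -364.
Summing n = 1..8 (8 terms) gives -1204.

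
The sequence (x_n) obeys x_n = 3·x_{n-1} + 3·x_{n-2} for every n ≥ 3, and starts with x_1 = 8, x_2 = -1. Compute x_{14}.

Compute successive terms:
x_3 = 21;  x_4 = 60;  x_5 = 243;  …;  x_{11} = 713691;  x_{12} = 2705805;  x_{13} = 10258488;  x_{14} = 38892879.

38892879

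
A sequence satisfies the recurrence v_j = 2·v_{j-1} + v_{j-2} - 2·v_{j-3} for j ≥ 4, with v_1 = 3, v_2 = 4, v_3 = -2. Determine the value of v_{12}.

-3406

Compute successive terms:
v_4 = -6  v_5 = -22  v_6 = -46  v_7 = -102  v_8 = -206  v_9 = -422  v_{10} = -846  v_{11} = -1702  v_{12} = -3406.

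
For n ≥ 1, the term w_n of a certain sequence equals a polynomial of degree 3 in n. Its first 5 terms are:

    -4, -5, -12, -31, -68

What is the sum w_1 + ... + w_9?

-1332

1st diffs: -1, -7, -19, -37.
2nd diffs: -6, -12, -18.
3rd diffs: -6, -6 (constant).
So w_n = -n^3 + 3n^2 - 3n - 3.
Continuing: -129, -220, -347, -516.
Summing n = 1..9 (9 terms) gives -1332.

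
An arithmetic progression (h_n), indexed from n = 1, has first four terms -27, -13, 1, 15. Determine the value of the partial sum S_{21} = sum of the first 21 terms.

Common difference d = 14.
h_n = -27 + (n - 1)·14.
h_{21} = 253; S = 21·(-27 + 253)/2 = 2373.

2373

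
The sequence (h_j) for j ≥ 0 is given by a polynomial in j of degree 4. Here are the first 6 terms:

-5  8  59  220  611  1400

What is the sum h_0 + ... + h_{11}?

1st diffs: 13, 51, 161, 391, 789.
2nd diffs: 38, 110, 230, 398.
3rd diffs: 72, 120, 168.
4th diffs: 48, 48 (constant).
So h_j = 2j^4 + 5j^2 + 6j - 5.
Continuing: …, 2803, 5084, 8555, 13576, …, h_{11} = 29948.
Summing j = 0..11 (12 terms) gives 82814.

82814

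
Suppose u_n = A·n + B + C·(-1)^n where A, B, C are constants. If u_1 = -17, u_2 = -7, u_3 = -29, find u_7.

-53

Write the equations: A + B - C = -17; 2A + B + C = -7; 3A + B - C = -29.
Subtracting the first from the second: A + 2C = 10.
Subtracting the second from the third: A - 2C = -22.
Solving: C = 8, A = -6, then B = -3.
Therefore u_7 = -42 + (-3) + 8·(-1) = -53.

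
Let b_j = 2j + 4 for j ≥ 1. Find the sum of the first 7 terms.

Over j = 1..7: Σj = 28.
Total = (2)·28 + (4)·7 = 84.

84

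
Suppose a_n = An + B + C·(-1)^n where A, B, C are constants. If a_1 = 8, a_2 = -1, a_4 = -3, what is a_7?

2

The three given values yield: A + B - C = 8; 2A + B + C = -1; 4A + B + C = -3.
Subtracting the first from the second: A + 2C = -9.
Subtracting the second from the third: 2A = -2.
Solving: C = -4, A = -1, then B = 5.
Therefore a_7 = -7 + 5 + (-4)·(-1) = 2.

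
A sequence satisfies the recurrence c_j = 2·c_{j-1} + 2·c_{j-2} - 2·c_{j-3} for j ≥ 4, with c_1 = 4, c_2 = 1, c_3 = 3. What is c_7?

12

Applying the relation repeatedly:
c_4 = 0, c_5 = 4, c_6 = 2, c_7 = 12.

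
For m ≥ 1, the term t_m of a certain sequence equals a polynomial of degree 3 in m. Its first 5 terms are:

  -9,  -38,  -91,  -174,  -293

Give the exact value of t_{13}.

-3261

1st diffs: -29, -53, -83, -119.
2nd diffs: -24, -30, -36.
3rd diffs: -6, -6 (constant).
So t_m = -m^3 - 6m^2 - 4m + 2.
Evaluating at m = 13 gives t_{13} = -3261.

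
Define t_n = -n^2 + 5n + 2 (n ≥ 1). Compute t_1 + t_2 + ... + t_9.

Over n = 1..9: Σn = 45, Σn² = 285.
Total = (-1)·285 + (5)·45 + (2)·9 = -42.

-42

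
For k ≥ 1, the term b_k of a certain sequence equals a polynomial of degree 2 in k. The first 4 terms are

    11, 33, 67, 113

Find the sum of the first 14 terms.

1st diffs: 22, 34, 46.
2nd diffs: 12, 12 (constant).
So b_k = 6k^2 + 4k + 1.
Continuing: …, 171, 241, 323, 417, …, b_{14} = 1233.
Summing k = 1..14 (14 terms) gives 6524.

6524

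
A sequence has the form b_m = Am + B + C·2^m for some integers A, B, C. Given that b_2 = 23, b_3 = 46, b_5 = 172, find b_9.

2584

The three given values yield: 2A + B + 4C = 23; 3A + B + 8C = 46; 5A + B + 32C = 172.
Subtracting the first from the second: A + 4C = 23.
Subtracting the second from the third: 2A + 24C = 126.
Solving: C = 5, A = 3, then B = -3.
Hence b_9 = 3·9 + (-3) + 5·512 = 2584.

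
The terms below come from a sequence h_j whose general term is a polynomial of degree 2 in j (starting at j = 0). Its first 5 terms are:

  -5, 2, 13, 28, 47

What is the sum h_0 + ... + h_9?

745

1st diffs: 7, 11, 15, 19.
2nd diffs: 4, 4, 4 (constant).
Newton forward-difference form: h_j = -5 + 7·C(j,1) + 4·C(j,2).
Continuing: …, 70, 97, 128, 163, …, h_9 = 202.
Summing j = 0..9 (10 terms) gives 745.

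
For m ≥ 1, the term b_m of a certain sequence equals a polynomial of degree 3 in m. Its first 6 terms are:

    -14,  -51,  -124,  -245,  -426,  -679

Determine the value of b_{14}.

1st diffs: -37, -73, -121, -181, -253.
2nd diffs: -36, -48, -60, -72.
3rd diffs: -12, -12, -12 (constant).
So b_m = -2m^3 - 6m^2 - 5m - 1.
Evaluating at m = 14 gives b_{14} = -6735.

-6735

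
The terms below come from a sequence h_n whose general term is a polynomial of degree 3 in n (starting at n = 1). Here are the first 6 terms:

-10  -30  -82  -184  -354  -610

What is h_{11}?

-3810

1st diffs: -20, -52, -102, -170, -256.
2nd diffs: -32, -50, -68, -86.
3rd diffs: -18, -18, -18 (constant).
So h_n = -3n^3 + 2n^2 - 5n - 4.
Evaluating at n = 11 gives h_{11} = -3810.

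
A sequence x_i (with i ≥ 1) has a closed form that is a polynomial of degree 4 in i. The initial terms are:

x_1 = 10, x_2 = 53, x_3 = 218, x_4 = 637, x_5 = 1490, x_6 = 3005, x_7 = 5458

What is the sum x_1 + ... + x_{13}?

1st diffs: 43, 165, 419, 853, 1515, 2453.
2nd diffs: 122, 254, 434, 662, 938.
3rd diffs: 132, 180, 228, 276.
4th diffs: 48, 48, 48 (constant).
So x_i = 2i^4 + 2i^3 - i^2 + 2i + 5.
Continuing: …, 9173, 14522, 21925, 31850, …, x_{13} = 61378.
Summing i = 1..13 (13 terms) gives 194532.

194532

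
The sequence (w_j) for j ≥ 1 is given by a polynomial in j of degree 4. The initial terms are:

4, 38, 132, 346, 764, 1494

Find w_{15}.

1st diffs: 34, 94, 214, 418, 730.
2nd diffs: 60, 120, 204, 312.
3rd diffs: 60, 84, 108.
4th diffs: 24, 24 (constant).
Newton forward-difference form: w_j = 4 + 34·C(j-1,1) + 60·C(j-1,2) + 60·C(j-1,3) + 24·C(j-1,4).
At j = 15: j-1 = 14, so w_{15} = 4 + 476 + 5460 + 21840 + 24024 = 51804.

51804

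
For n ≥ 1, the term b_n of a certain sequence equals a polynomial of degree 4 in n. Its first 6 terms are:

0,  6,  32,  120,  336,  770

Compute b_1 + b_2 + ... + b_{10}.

1st diffs: 6, 26, 88, 216, 434.
2nd diffs: 20, 62, 128, 218.
3rd diffs: 42, 66, 90.
4th diffs: 24, 24 (constant).
So b_n = n^4 - 3n^3 + 3n^2 + 3n - 4.
Continuing: 1536, 2772, 4640, 7326.
Summing n = 1..10 (10 terms) gives 17538.

17538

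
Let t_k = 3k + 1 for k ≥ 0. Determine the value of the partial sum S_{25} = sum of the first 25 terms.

Over k = 0..24: Σk = 300.
Total = (3)·300 + (1)·25 = 925.

925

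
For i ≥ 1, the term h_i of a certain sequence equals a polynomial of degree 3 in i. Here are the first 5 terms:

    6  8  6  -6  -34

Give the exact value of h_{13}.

1st diffs: 2, -2, -12, -28.
2nd diffs: -4, -10, -16.
3rd diffs: -6, -6 (constant).
Newton forward-difference form: h_i = 6 + 2·C(i-1,1) + (-4)·C(i-1,2) + (-6)·C(i-1,3).
At i = 13: i-1 = 12, so h_{13} = 6 + 24 - 264 - 1320 = -1554.

-1554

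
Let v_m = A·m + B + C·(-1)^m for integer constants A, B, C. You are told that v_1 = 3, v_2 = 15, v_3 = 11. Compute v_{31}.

Write the equations: A + B - C = 3; 2A + B + C = 15; 3A + B - C = 11.
Subtracting the first from the second: A + 2C = 12.
Subtracting the second from the third: A - 2C = -4.
Solving: C = 4, A = 4, then B = 3.
Therefore v_{31} = 124 + 3 + 4·(-1) = 123.

123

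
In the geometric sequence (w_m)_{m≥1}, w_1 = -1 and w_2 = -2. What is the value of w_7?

Common ratio r = 2.
w_m = (-1)·2^(m-1).
w_7 = (-1)·2^6 = -64.

-64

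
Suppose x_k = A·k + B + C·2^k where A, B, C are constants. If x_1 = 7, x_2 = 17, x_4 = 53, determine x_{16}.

At k = 1, 2, 4: A + B + 2C = 7; 2A + B + 4C = 17; 4A + B + 16C = 53.
Subtracting the first from the second: A + 2C = 10.
Subtracting the second from the third: 2A + 12C = 36.
Solving: C = 2, A = 6, then B = -3.
Hence x_{16} = 6·16 + (-3) + 2·65536 = 131165.

131165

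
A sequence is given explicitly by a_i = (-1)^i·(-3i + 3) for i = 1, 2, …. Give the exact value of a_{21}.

60

(-1)^21 = -1; -3i + 3 at i=21 is -60; so a_{21} = 60.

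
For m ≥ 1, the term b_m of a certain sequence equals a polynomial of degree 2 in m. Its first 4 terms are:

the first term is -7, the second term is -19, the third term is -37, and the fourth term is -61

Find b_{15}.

1st diffs: -12, -18, -24.
2nd diffs: -6, -6 (constant).
Newton forward-difference form: b_m = -7 + (-12)·C(m-1,1) + (-6)·C(m-1,2).
At m = 15: m-1 = 14, so b_{15} = -7 - 168 - 546 = -721.

-721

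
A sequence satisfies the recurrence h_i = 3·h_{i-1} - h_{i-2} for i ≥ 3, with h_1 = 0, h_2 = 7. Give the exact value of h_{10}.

Compute successive terms:
h_3 = 21; h_4 = 56; h_5 = 147; h_6 = 385; h_7 = 1008; h_8 = 2639; h_9 = 6909; h_{10} = 18088.

18088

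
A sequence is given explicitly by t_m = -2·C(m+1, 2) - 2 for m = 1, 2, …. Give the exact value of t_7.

-58

C(8, 2) = 28, so t_7 = -58.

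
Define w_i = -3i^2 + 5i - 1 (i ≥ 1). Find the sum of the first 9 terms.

Over i = 1..9: Σi = 45, Σi² = 285.
Total = (-3)·285 + (5)·45 + (-1)·9 = -639.

-639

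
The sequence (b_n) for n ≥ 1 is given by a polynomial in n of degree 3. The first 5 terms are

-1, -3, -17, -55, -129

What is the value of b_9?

1st diffs: -2, -14, -38, -74.
2nd diffs: -12, -24, -36.
3rd diffs: -12, -12 (constant).
Newton forward-difference form: b_n = -1 + (-2)·C(n-1,1) + (-12)·C(n-1,2) + (-12)·C(n-1,3).
At n = 9: n-1 = 8, so b_9 = -1 - 16 - 336 - 672 = -1025.

-1025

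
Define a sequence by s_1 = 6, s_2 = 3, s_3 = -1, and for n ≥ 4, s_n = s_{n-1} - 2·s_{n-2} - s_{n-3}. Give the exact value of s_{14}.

Compute successive terms:
s_4 = -13, s_5 = -14, s_6 = 13, …, s_{11} = -101, s_{12} = 412, s_{13} = 831, s_{14} = 108.

108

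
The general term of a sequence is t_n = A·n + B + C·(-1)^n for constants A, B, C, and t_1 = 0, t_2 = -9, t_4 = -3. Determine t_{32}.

Write the equations: A + B - C = 0; 2A + B + C = -9; 4A + B + C = -3.
Subtracting the first from the second: A + 2C = -9.
Subtracting the second from the third: 2A = 6.
Solving: C = -6, A = 3, then B = -9.
Therefore t_{32} = 96 + (-9) + (-6)·1 = 81.

81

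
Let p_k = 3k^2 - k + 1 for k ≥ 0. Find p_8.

185

p_8 = 3·8^2 - 1·8 + 1 = 185.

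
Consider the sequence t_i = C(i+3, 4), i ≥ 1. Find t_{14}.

C(17, 4) = 2380, so t_{14} = 2380.

2380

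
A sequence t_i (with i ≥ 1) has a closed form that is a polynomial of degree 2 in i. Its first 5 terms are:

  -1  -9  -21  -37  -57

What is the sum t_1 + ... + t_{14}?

1st diffs: -8, -12, -16, -20.
2nd diffs: -4, -4, -4 (constant).
Newton forward-difference form: t_i = -1 + (-8)·C(i-1,1) + (-4)·C(i-1,2).
Continuing: …, -81, -109, -141, -177, …, t_{14} = -417.
Summing i = 1..14 (14 terms) gives -2198.

-2198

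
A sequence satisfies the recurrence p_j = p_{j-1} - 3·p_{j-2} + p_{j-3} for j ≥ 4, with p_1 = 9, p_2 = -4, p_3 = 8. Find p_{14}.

858

Applying the relation repeatedly:
p_4 = 29  p_5 = 1  p_6 = -78  …  p_{11} = -940  p_{12} = 341  p_{13} = 2821  p_{14} = 858.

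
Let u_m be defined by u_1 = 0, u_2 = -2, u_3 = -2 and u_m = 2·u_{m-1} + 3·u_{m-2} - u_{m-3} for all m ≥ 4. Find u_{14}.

Step forward from the initial values:
u_4 = -10, u_5 = -24, u_6 = -76, …, u_{11} = -15542, u_{12} = -45280, u_{13} = -131844, u_{14} = -383986.

-383986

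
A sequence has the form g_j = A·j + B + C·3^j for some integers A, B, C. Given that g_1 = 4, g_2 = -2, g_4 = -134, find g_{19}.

Plug in j = 1, 2, 4: A + B + 3C = 4; 2A + B + 9C = -2; 4A + B + 81C = -134.
Subtracting the first from the second: A + 6C = -6.
Subtracting the second from the third: 2A + 72C = -132.
Solving: C = -2, A = 6, then B = 4.
Hence g_{19} = 6·19 + 4 + (-2)·1162261467 = -2324522816.

-2324522816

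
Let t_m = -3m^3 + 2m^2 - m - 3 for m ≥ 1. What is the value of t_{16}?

t_{16} = -3·16^3 + 2·16^2 - 1·16 - 3 = -11795.

-11795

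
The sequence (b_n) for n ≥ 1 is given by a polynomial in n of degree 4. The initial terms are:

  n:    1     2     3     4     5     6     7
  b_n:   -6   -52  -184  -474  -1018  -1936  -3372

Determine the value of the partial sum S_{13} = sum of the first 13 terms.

1st diffs: -46, -132, -290, -544, -918, -1436.
2nd diffs: -86, -158, -254, -374, -518.
3rd diffs: -72, -96, -120, -144.
4th diffs: -24, -24, -24 (constant).
Newton forward-difference form: b_n = -6 + (-46)·C(n-1,1) + (-86)·C(n-1,2) + (-72)·C(n-1,3) + (-24)·C(n-1,4).
Continuing: …, -5494, -8494, -12588, -18016, …, b_{13} = -33954.
Summing n = 1..13 (13 terms) gives -110630.

-110630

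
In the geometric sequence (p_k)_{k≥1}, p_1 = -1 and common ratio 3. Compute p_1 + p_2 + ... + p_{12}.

p_k = (-1)·3^(k-1).
S = (-1)·(3^12 - 1)/(3 - 1) = (-1)·(531441 - 1)/(2) = -265720.

-265720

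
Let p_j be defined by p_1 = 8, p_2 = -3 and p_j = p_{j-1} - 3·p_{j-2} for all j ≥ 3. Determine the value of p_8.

Applying the relation repeatedly:
p_3 = -27; p_4 = -18; p_5 = 63; p_6 = 117; p_7 = -72; p_8 = -423.

-423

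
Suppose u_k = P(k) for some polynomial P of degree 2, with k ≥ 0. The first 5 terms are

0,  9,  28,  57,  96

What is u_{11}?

1st diffs: 9, 19, 29, 39.
2nd diffs: 10, 10, 10 (constant).
So u_k = 5k^2 + 4k.
Evaluating at k = 11 gives u_{11} = 649.

649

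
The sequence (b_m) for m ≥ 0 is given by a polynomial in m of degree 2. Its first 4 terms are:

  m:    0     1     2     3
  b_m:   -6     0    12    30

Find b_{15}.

1st diffs: 6, 12, 18.
2nd diffs: 6, 6 (constant).
Newton forward-difference form: b_m = -6 + 6·C(m,1) + 6·C(m,2).
At m = 15: m = 15, so b_{15} = -6 + 90 + 630 = 714.

714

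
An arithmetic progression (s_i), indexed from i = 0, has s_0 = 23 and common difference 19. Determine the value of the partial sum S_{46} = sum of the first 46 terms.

20723

s_i = 23 + (i - 0)·19.
s_{45} = 878; S = 46·(23 + 878)/2 = 20723.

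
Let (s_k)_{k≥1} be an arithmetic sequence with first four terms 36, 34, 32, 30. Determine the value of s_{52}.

-66

Common difference d = -2.
s_k = 36 + (k - 1)·(-2).
s_{52} = 36 + 51·(-2) = -66.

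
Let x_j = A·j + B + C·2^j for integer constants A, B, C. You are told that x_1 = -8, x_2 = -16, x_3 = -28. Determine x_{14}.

Write the equations: A + B + 2C = -8; 2A + B + 4C = -16; 3A + B + 8C = -28.
Subtracting the first from the second: A + 2C = -8.
Subtracting the second from the third: A + 4C = -12.
Solving: C = -2, A = -4, then B = 0.
Therefore x_{14} = -56 + 0 + (-2)·16384 = -32824.

-32824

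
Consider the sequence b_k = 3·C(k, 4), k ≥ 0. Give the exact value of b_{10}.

C(10, 4) = 210, so b_{10} = 630.

630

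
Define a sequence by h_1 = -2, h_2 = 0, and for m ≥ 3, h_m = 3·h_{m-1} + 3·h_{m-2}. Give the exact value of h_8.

-3888

Applying the relation repeatedly:
h_3 = -6  h_4 = -18  h_5 = -72  h_6 = -270  h_7 = -1026  h_8 = -3888.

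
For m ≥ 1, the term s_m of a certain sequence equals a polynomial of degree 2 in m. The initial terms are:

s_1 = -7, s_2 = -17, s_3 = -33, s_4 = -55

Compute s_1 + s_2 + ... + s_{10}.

-1240

1st diffs: -10, -16, -22.
2nd diffs: -6, -6 (constant).
Newton forward-difference form: s_m = -7 + (-10)·C(m-1,1) + (-6)·C(m-1,2).
Continuing: …, -83, -117, -157, -203, …, s_{10} = -313.
Summing m = 1..10 (10 terms) gives -1240.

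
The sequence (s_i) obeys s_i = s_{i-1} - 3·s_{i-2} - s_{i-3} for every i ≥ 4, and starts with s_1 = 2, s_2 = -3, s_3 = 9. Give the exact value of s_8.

146

Applying the relation repeatedly:
s_4 = 16  s_5 = -8  s_6 = -65  s_7 = -57  s_8 = 146.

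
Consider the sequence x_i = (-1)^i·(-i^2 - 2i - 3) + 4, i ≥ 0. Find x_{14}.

(-1)^14 = 1; -i^2 - 2i - 3 at i=14 is -227; so x_{14} = -223.

-223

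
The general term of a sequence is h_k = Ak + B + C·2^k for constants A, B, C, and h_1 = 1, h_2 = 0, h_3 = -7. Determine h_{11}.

-6087

The three given values yield: A + B + 2C = 1; 2A + B + 4C = 0; 3A + B + 8C = -7.
Subtracting the first from the second: A + 2C = -1.
Subtracting the second from the third: A + 4C = -7.
Solving: C = -3, A = 5, then B = 2.
So h_k = 5·k + 2 + (-3)·2^k; at k=11 this is -6087.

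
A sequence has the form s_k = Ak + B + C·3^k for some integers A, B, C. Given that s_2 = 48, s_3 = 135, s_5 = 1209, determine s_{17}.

645700773

The three given values yield: 2A + B + 9C = 48; 3A + B + 27C = 135; 5A + B + 243C = 1209.
Subtracting the first from the second: A + 18C = 87.
Subtracting the second from the third: 2A + 216C = 1074.
Solving: C = 5, A = -3, then B = 9.
So s_k = -3·k + 9 + 5·3^k; at k=17 this is 645700773.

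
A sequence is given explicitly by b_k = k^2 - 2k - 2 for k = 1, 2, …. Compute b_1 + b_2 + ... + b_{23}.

3726

Over k = 1..23: Σk = 276, Σk² = 4324.
Total = (1)·4324 + (-2)·276 + (-2)·23 = 3726.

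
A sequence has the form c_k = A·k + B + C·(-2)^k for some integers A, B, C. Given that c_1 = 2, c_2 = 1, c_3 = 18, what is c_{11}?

Write the equations: A + B - 2C = 2; 2A + B + 4C = 1; 3A + B - 8C = 18.
Subtracting the first from the second: A + 6C = -1.
Subtracting the second from the third: A - 12C = 17.
Solving: C = -1, A = 5, then B = -5.
Hence c_{11} = 5·11 + (-5) + (-1)·(-2048) = 2098.

2098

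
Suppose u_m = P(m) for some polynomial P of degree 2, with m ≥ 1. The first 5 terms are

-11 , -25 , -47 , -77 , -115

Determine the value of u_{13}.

-707

1st diffs: -14, -22, -30, -38.
2nd diffs: -8, -8, -8 (constant).
Newton forward-difference form: u_m = -11 + (-14)·C(m-1,1) + (-8)·C(m-1,2).
At m = 13: m-1 = 12, so u_{13} = -11 - 168 - 528 = -707.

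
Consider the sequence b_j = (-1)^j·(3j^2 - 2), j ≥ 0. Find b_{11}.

-361

(-1)^11 = -1; 3j^2 - 2 at j=11 is 361; so b_{11} = -361.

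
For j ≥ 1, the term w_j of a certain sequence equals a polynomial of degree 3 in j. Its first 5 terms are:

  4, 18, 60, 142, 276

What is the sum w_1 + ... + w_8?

2832

1st diffs: 14, 42, 82, 134.
2nd diffs: 28, 40, 52.
3rd diffs: 12, 12 (constant).
Newton forward-difference form: w_j = 4 + 14·C(j-1,1) + 28·C(j-1,2) + 12·C(j-1,3).
Continuing: 474, 748, 1110.
Summing j = 1..8 (8 terms) gives 2832.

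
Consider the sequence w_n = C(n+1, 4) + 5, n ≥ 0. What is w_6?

C(7, 4) = 35, so w_6 = 40.

40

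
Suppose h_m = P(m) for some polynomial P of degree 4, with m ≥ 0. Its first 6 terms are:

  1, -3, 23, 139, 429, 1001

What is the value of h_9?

1st diffs: -4, 26, 116, 290, 572.
2nd diffs: 30, 90, 174, 282.
3rd diffs: 60, 84, 108.
4th diffs: 24, 24 (constant).
Newton forward-difference form: h_m = 1 + (-4)·C(m,1) + 30·C(m,2) + 60·C(m,3) + 24·C(m,4).
At m = 9: m = 9, so h_9 = 1 - 36 + 1080 + 5040 + 3024 = 9109.

9109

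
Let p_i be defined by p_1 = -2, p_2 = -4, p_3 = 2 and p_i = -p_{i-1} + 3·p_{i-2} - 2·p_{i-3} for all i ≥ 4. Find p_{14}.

Compute successive terms:
p_4 = -10; p_5 = 24; p_6 = -58; …; p_{11} = 5912; p_{12} = -14850; p_{13} = 37294; p_{14} = -93668.

-93668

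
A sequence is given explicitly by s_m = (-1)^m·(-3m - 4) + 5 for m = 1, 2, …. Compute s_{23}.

78

(-1)^23 = -1; -3m - 4 at m=23 is -73; so s_{23} = 78.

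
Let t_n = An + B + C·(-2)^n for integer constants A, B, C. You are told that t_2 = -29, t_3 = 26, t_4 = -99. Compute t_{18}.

The three given values yield: 2A + B + 4C = -29; 3A + B - 8C = 26; 4A + B + 16C = -99.
Subtracting the first from the second: A - 12C = 55.
Subtracting the second from the third: A + 24C = -125.
Solving: C = -5, A = -5, then B = 1.
Therefore t_{18} = -90 + 1 + (-5)·262144 = -1310809.

-1310809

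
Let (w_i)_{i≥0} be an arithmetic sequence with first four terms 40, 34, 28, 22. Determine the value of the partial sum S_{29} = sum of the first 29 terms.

Common difference d = -6.
w_i = 40 + (i - 0)·(-6).
w_{28} = -128; S = 29·(40 + (-128))/2 = -1276.

-1276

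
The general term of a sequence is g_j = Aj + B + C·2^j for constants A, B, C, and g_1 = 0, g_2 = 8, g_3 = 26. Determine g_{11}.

10210

The three given values yield: A + B + 2C = 0; 2A + B + 4C = 8; 3A + B + 8C = 26.
Subtracting the first from the second: A + 2C = 8.
Subtracting the second from the third: A + 4C = 18.
Solving: C = 5, A = -2, then B = -8.
So g_j = -2·j + (-8) + 5·2^j; at j=11 this is 10210.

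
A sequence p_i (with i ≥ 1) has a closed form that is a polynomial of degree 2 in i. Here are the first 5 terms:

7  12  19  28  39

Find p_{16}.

292

1st diffs: 5, 7, 9, 11.
2nd diffs: 2, 2, 2 (constant).
Newton forward-difference form: p_i = 7 + 5·C(i-1,1) + 2·C(i-1,2).
At i = 16: i-1 = 15, so p_{16} = 7 + 75 + 210 = 292.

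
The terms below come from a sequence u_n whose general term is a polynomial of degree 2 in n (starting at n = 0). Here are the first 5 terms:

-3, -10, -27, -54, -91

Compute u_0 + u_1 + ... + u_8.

1st diffs: -7, -17, -27, -37.
2nd diffs: -10, -10, -10 (constant).
Newton forward-difference form: u_n = -3 + (-7)·C(n,1) + (-10)·C(n,2).
Continuing: -138, -195, -262, -339.
Summing n = 0..8 (9 terms) gives -1119.

-1119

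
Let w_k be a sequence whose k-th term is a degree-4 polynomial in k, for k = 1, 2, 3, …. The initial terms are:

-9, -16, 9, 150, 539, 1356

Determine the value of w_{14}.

1st diffs: -7, 25, 141, 389, 817.
2nd diffs: 32, 116, 248, 428.
3rd diffs: 84, 132, 180.
4th diffs: 48, 48 (constant).
Newton forward-difference form: w_k = -9 + (-7)·C(k-1,1) + 32·C(k-1,2) + 84·C(k-1,3) + 48·C(k-1,4).
At k = 14: k-1 = 13, so w_{14} = -9 - 91 + 2496 + 24024 + 34320 = 60740.

60740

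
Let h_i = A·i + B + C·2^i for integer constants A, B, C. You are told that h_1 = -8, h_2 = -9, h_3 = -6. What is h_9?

972

At i = 1, 2, 3: A + B + 2C = -8; 2A + B + 4C = -9; 3A + B + 8C = -6.
Subtracting the first from the second: A + 2C = -1.
Subtracting the second from the third: A + 4C = 3.
Solving: C = 2, A = -5, then B = -7.
Therefore h_9 = -45 + (-7) + 2·512 = 972.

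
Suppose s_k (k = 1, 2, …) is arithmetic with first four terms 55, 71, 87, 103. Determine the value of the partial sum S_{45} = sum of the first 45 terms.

Common difference d = 16.
s_k = 55 + (k - 1)·16.
s_{45} = 759; S = 45·(55 + 759)/2 = 18315.

18315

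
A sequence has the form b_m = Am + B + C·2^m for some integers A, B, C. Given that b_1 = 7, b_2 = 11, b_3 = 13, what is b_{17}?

-130967

Plug in m = 1, 2, 3: A + B + 2C = 7; 2A + B + 4C = 11; 3A + B + 8C = 13.
Subtracting the first from the second: A + 2C = 4.
Subtracting the second from the third: A + 4C = 2.
Solving: C = -1, A = 6, then B = 3.
Hence b_{17} = 6·17 + 3 + (-1)·131072 = -130967.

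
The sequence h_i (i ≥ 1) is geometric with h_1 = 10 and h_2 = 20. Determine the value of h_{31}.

Common ratio r = 2.
h_i = 10·2^(i-1).
h_{31} = 10·2^30 = 10737418240.

10737418240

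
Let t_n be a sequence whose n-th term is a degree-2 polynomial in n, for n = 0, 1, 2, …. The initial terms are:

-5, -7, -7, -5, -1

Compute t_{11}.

83

1st diffs: -2, 0, 2, 4.
2nd diffs: 2, 2, 2 (constant).
So t_n = n^2 - 3n - 5.
Evaluating at n = 11 gives t_{11} = 83.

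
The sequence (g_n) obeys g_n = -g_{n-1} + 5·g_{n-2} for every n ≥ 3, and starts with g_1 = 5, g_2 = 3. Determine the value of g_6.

Applying the relation repeatedly:
g_3 = 22  g_4 = -7  g_5 = 117  g_6 = -152.

-152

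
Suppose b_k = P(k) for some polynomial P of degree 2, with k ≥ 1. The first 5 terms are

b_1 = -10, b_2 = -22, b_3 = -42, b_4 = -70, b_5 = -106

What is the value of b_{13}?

1st diffs: -12, -20, -28, -36.
2nd diffs: -8, -8, -8 (constant).
Newton forward-difference form: b_k = -10 + (-12)·C(k-1,1) + (-8)·C(k-1,2).
At k = 13: k-1 = 12, so b_{13} = -10 - 144 - 528 = -682.

-682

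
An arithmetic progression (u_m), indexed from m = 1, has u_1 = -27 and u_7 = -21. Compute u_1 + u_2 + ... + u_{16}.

-312

Common difference d = (-21 - (-27)) / (7 - 1) = 1.
u_m = -27 + (m - 1)·1.
u_{16} = -12; S = 16·(-27 + (-12))/2 = -312.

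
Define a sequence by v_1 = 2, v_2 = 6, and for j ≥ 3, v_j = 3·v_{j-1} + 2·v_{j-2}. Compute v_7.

3526

Iterate the recurrence:
v_3 = 22;  v_4 = 78;  v_5 = 278;  v_6 = 990;  v_7 = 3526.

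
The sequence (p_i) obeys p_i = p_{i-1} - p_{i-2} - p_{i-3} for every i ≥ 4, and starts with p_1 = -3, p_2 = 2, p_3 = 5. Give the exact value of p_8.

p_4 = 6, p_5 = -1, p_6 = -12, p_7 = -17, p_8 = -4.

-4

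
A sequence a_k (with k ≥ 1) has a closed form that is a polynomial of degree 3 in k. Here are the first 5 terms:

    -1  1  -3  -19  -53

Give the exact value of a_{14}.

-2159

1st diffs: 2, -4, -16, -34.
2nd diffs: -6, -12, -18.
3rd diffs: -6, -6 (constant).
So a_k = -k^3 + 3k^2 - 3.
Evaluating at k = 14 gives a_{14} = -2159.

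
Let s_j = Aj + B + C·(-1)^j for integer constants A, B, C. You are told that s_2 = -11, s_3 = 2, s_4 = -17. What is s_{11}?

At j = 2, 3, 4: 2A + B + C = -11; 3A + B - C = 2; 4A + B + C = -17.
Subtracting the first from the second: A - 2C = 13.
Subtracting the second from the third: A + 2C = -19.
Solving: C = -8, A = -3, then B = 3.
Hence s_{11} = -3·11 + 3 + (-8)·(-1) = -22.

-22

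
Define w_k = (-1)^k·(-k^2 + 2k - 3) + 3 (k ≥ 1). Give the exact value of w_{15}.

201

(-1)^15 = -1; -k^2 + 2k - 3 at k=15 is -198; so w_{15} = 201.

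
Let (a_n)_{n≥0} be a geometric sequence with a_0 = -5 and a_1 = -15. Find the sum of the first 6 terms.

-1820

Common ratio r = 3.
a_n = (-5)·3^(n-0).
S = (-5)·(3^6 - 1)/(3 - 1) = (-5)·(729 - 1)/(2) = -1820.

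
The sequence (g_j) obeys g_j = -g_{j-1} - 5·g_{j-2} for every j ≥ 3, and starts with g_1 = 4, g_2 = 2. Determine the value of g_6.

Step forward from the initial values:
g_3 = -22  g_4 = 12  g_5 = 98  g_6 = -158.

-158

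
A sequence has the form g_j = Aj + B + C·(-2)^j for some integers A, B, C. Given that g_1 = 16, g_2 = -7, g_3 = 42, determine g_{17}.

At j = 1, 2, 3: A + B - 2C = 16; 2A + B + 4C = -7; 3A + B - 8C = 42.
Subtracting the first from the second: A + 6C = -23.
Subtracting the second from the third: A - 12C = 49.
Solving: C = -4, A = 1, then B = 7.
Hence g_{17} = 1·17 + 7 + (-4)·(-131072) = 524312.

524312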